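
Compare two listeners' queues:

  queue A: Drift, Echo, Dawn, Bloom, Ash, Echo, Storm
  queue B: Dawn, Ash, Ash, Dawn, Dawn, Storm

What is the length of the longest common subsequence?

One common subsequence of length 3: Dawn [3,1] → Ash [5,3] → Storm [7,6], and the DP table's final entry dp[7][6] is also 3, so no common subsequence is longer.

3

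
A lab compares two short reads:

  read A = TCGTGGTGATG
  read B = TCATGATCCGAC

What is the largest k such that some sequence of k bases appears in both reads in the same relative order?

Let dp[i][j] be the LCS length of the first i bases of read A and the first j bases of read B. dp[i][j] = dp[i-1][j-1]+1 when the i-th and j-th bases match, else max(dp[i-1][j], dp[i][j-1]).
    ·  T  C  A  T  G  A  T  C  C  G  A  C
 ·  0  0  0  0  0  0  0  0  0  0  0  0  0
 T  0  1  1  1  1  1  1  1  1  1  1  1  1
 C  0  1  2  2  2  2  2  2  2  2  2  2  2
 G  0  1  2  2  2  3  3  3  3  3  3  3  3
 T  0  1  2  2  3  3  3  4  4  4  4  4  4
 G  0  1  2  2  3  4  4  4  4  4  5  5  5
 G  0  1  2  2  3  4  4  4  4  4  5  5  5
 T  0  1  2  2  3  4  4  5  5  5  5  5  5
 G  0  1  2  2  3  4  4  5  5  5  6  6  6
 A  0  1  2  3  3  4  5  5  5  5  6  7  7
 T  0  1  2  3  4  4  5  6  6  6  6  7  7
 G  0  1  2  3  4  5  5  6  6  6  7  7  7
dp[11][12] = 7. One LCS (by backtracking along matches): TCTGTGA.

7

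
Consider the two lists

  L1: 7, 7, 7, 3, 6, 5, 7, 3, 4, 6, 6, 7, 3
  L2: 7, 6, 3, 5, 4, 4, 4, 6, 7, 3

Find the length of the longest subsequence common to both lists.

Let dp[i][j] be the LCS length of the first i values of L1 and the first j values of L2. dp[i][j] = dp[i-1][j-1]+1 when the i-th and j-th values match, else max(dp[i-1][j], dp[i][j-1]).
    ·  7  6  3  5  4  4  4  6  7  3
 ·  0  0  0  0  0  0  0  0  0  0  0
 7  0  1  1  1  1  1  1  1  1  1  1
 7  0  1  1  1  1  1  1  1  1  2  2
 7  0  1  1  1  1  1  1  1  1  2  2
 3  0  1  1  2  2  2  2  2  2  2  3
 6  0  1  2  2  2  2  2  2  3  3  3
 5  0  1  2  2  3  3  3  3  3  3  3
 7  0  1  2  2  3  3  3  3  3  4  4
 3  0  1  2  3  3  3  3  3  3  4  5
 4  0  1  2  3  3  4  4  4  4  4  5
 6  0  1  2  3  3  4  4  4  5  5  5
 6  0  1  2  3  3  4  4  4  5  5  5
 7  0  1  2  3  3  4  4  4  5  6  6
 3  0  1  2  3  3  4  4  4  5  6  7
dp[13][10] = 7. One LCS (by backtracking along matches): 7, 3, 5, 4, 6, 7, 3.

7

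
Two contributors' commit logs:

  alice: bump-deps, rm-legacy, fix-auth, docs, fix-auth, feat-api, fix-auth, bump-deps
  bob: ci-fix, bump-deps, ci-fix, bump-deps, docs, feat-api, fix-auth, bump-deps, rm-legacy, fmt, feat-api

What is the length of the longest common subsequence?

Pick bump-deps (alice #1, bob #4) → docs (alice #4, bob #5) → feat-api (alice #6, bob #6) → fix-auth (alice #7, bob #7) → bump-deps (alice #8, bob #8); all 5 commits appear in both, in order. Since dp[8][11] = 5, nothing longer is possible.

5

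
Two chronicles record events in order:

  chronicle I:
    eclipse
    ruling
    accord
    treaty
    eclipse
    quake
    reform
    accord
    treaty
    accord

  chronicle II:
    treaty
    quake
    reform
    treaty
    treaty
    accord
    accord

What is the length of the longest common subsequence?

5

Pick treaty (chronicle I #4, chronicle II #1) → quake (chronicle I #6, chronicle II #2) → reform (chronicle I #7, chronicle II #3) → accord (chronicle I #8, chronicle II #6) → accord (chronicle I #10, chronicle II #7); all 5 events appear in both, in order. dp[10][7] = 5 confirms this is the maximum.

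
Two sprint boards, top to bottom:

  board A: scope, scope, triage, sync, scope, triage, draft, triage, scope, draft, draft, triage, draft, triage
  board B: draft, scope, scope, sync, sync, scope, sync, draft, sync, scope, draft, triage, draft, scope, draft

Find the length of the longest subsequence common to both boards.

Taking scope at board A[1]=board B[2], scope at board A[2]=board B[3], sync at board A[4]=board B[5], scope at board A[5]=board B[6], draft at board A[7]=board B[8], scope at board A[9]=board B[10], draft at board A[10]=board B[11], draft at board A[11]=board B[13], draft at board A[13]=board B[15] gives a common subsequence of length 9. Since dp[14][15] = 9, nothing longer is possible.

9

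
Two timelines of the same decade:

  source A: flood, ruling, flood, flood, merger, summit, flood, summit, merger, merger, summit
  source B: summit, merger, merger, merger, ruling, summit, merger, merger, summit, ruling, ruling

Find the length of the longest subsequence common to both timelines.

5

Pick ruling [2,5] → summit [8,6] → merger [9,7] → merger [10,8] → summit [11,9]; all 5 events appear in both, in order, and the DP table's final entry dp[11][11] is also 5, so no common subsequence is longer.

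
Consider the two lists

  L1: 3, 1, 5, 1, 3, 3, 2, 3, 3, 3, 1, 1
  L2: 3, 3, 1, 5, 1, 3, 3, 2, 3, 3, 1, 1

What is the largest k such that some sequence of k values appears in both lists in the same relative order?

One common subsequence of length 11: 3 [1,2]; then 1 [2,3]; then 5 [3,4]; then 1 [4,5]; then 3 [5,6]; then 3 [6,7]; then 2 [7,8]; then 3 [9,9]; then 3 [10,10]; then 1 [11,11]; then 1 [12,12]. Since dp[12][12] = 11, nothing longer is possible.

11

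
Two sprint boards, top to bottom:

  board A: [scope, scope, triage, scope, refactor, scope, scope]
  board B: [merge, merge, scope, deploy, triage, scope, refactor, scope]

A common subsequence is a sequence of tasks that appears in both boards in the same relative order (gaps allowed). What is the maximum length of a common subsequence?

Match scope [1,3]; then triage [3,5]; then scope [4,6]; then refactor [5,7]; then scope [7,8] — 5 tasks in the same relative order in both. Since dp[7][8] = 5, nothing longer is possible.

5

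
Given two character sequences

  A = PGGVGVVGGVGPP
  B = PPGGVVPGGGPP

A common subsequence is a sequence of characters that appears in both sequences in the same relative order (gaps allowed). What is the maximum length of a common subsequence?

10

Pick P [1,2], G [2,3], G [3,4], V [4,5], V [6,6], G [8,8], G [9,9], G [11,10], P [12,11], P [13,12]; all 10 characters appear in both, in order. Since dp[13][12] = 10, nothing longer is possible.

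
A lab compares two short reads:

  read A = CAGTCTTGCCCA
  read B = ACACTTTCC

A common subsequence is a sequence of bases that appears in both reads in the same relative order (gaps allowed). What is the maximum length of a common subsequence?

Taking C (read A #1, read B #2); then A (read A #2, read B #3); then T (read A #4, read B #5); then T (read A #6, read B #6); then T (read A #7, read B #7); then C (read A #10, read B #8); then C (read A #11, read B #9) gives a common subsequence of length 7. The LCS DP gives dp[12][9] = 7, so this is optimal.

7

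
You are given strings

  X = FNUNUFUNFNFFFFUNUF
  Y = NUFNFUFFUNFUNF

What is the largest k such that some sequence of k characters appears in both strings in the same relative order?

Match N [2,1] → U [3,2] → N [4,4] → U [5,6] → F [6,8] → U [7,9] → N [10,10] → F [14,11] → U [15,12] → N [16,13] → F [18,14] — 11 characters in the same relative order in both. Since dp[18][14] = 11, nothing longer is possible.

11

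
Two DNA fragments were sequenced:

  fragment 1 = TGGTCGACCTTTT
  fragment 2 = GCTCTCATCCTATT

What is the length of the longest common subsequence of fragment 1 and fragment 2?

9

Taking T at fragment 1[1]=fragment 2[3], then T at fragment 1[4]=fragment 2[5], then C at fragment 1[5]=fragment 2[6], then A at fragment 1[7]=fragment 2[7], then C at fragment 1[8]=fragment 2[9], then C at fragment 1[9]=fragment 2[10], then T at fragment 1[10]=fragment 2[11], then T at fragment 1[12]=fragment 2[13], then T at fragment 1[13]=fragment 2[14] gives a common subsequence of length 9. dp[13][14] = 9 confirms this is the maximum.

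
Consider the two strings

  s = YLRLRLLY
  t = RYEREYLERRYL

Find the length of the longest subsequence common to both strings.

5

Taking Y at s[1]=t[6], L at s[2]=t[7], R at s[3]=t[9], R at s[5]=t[10], L at s[7]=t[12] gives a common subsequence of length 5, and the DP table's final entry dp[8][12] is also 5, so no common subsequence is longer.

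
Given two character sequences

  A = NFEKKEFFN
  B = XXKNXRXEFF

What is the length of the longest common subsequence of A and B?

4

Let dp[i][j] be the LCS length of the first i characters of A and the first j characters of B. dp[i][j] = dp[i-1][j-1]+1 when the i-th and j-th characters match, else max(dp[i-1][j], dp[i][j-1]).
    ·  X  X  K  N  X  R  X  E  F  F
 ·  0  0  0  0  0  0  0  0  0  0  0
 N  0  0  0  0  1  1  1  1  1  1  1
 F  0  0  0  0  1  1  1  1  1  2  2
 E  0  0  0  0  1  1  1  1  2  2  2
 K  0  0  0  1  1  1  1  1  2  2  2
 K  0  0  0  1  1  1  1  1  2  2  2
 E  0  0  0  1  1  1  1  1  2  2  2
 F  0  0  0  1  1  1  1  1  2  3  3
 F  0  0  0  1  1  1  1  1  2  3  4
 N  0  0  0  1  2  2  2  2  2  3  4
dp[9][10] = 4. One LCS (by backtracking along matches): NEFF.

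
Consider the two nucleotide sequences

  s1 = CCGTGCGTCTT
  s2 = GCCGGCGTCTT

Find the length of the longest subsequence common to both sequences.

10

Let dp[i][j] be the LCS length of the first i bases of s1 and the first j bases of s2. dp[i][j] = dp[i-1][j-1]+1 when the i-th and j-th bases match, else max(dp[i-1][j], dp[i][j-1]).
    ·  G  C  C  G  G  C  G  T  C  T  T
 ·  0  0  0  0  0  0  0  0  0  0  0  0
 C  0  0  1  1  1  1  1  1  1  1  1  1
 C  0  0  1  2  2  2  2  2  2  2  2  2
 G  0  1  1  2  3  3  3  3  3  3  3  3
 T  0  1  1  2  3  3  3  3  4  4  4  4
 G  0  1  1  2  3  4  4  4  4  4  4  4
 C  0  1  2  2  3  4  5  5  5  5  5  5
 G  0  1  2  2  3  4  5  6  6  6  6  6
 T  0  1  2  2  3  4  5  6  7  7  7  7
 C  0  1  2  3  3  4  5  6  7  8  8  8
 T  0  1  2  3  3  4  5  6  7  8  9  9
 T  0  1  2  3  3  4  5  6  7  8  9 10
dp[11][11] = 10. One LCS (by backtracking along matches): CCGGCGTCTT.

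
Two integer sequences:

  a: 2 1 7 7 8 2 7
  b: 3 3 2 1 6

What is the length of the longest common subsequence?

2

Let dp[i][j] be the LCS length of the first i values of a and the first j values of b. dp[i][j] = dp[i-1][j-1]+1 when the i-th and j-th values match, else max(dp[i-1][j], dp[i][j-1]).
    ·  3  3  2  1  6
 ·  0  0  0  0  0  0
 2  0  0  0  1  1  1
 1  0  0  0  1  2  2
 7  0  0  0  1  2  2
 7  0  0  0  1  2  2
 8  0  0  0  1  2  2
 2  0  0  0  1  2  2
 7  0  0  0  1  2  2
dp[7][5] = 2. One LCS (by backtracking along matches): 2, 1.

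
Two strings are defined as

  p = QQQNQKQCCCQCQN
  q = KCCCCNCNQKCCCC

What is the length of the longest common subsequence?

7

Pick N at p[4]=q[8], Q at p[5]=q[9], K at p[6]=q[10], C at p[8]=q[11], C at p[9]=q[12], C at p[10]=q[13], C at p[12]=q[14]; all 7 characters appear in both, in order, and the DP table's final entry dp[14][14] is also 7, so no common subsequence is longer.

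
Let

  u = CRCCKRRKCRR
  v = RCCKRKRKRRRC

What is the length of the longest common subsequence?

9

Let dp[i][j] be the LCS length of the first i characters of u and the first j characters of v. dp[i][j] = dp[i-1][j-1]+1 when the i-th and j-th characters match, else max(dp[i-1][j], dp[i][j-1]).
    ·  R  C  C  K  R  K  R  K  R  R  R  C
 ·  0  0  0  0  0  0  0  0  0  0  0  0  0
 C  0  0  1  1  1  1  1  1  1  1  1  1  1
 R  0  1  1  1  1  2  2  2  2  2  2  2  2
 C  0  1  2  2  2  2  2  2  2  2  2  2  3
 C  0  1  2  3  3  3  3  3  3  3  3  3  3
 K  0  1  2  3  4  4  4  4  4  4  4  4  4
 R  0  1  2  3  4  5  5  5  5  5  5  5  5
 R  0  1  2  3  4  5  5  6  6  6  6  6  6
 K  0  1  2  3  4  5  6  6  7  7  7  7  7
 C  0  1  2  3  4  5  6  6  7  7  7  7  8
 R  0  1  2  3  4  5  6  7  7  8  8  8  8
 R  0  1  2  3  4  5  6  7  7  8  9  9  9
dp[11][12] = 9. One LCS (by backtracking along matches): RCCKRRKRR.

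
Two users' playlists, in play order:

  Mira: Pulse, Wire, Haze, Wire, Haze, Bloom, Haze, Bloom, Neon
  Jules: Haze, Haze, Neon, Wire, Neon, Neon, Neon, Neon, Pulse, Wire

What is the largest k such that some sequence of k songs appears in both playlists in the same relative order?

3

Pick Haze [3,2], then Wire [4,4], then Neon [9,8]; all 3 songs appear in both, in order. dp[9][10] = 3 confirms this is the maximum.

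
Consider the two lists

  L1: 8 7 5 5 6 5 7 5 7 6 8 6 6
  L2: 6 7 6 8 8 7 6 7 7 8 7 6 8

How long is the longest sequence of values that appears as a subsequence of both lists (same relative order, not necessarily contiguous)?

Match 8 at L1[1]=L2[5], 7 at L1[2]=L2[6], 6 at L1[5]=L2[7], 7 at L1[7]=L2[9], 7 at L1[9]=L2[11], 6 at L1[10]=L2[12], 8 at L1[11]=L2[13] — 7 values in the same relative order in both. dp[13][13] = 7 confirms this is the maximum.

7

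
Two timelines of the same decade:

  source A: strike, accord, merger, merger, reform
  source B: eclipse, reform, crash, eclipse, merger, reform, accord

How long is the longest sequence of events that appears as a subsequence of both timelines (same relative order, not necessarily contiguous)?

Match merger (source A #4, source B #5), then reform (source A #5, source B #6) — 2 events in the same relative order in both. The LCS DP gives dp[5][7] = 2, so this is optimal.

2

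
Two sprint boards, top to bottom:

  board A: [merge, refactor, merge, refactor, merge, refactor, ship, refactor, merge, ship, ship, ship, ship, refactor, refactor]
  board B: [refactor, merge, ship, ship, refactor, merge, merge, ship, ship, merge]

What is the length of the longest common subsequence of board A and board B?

7

One common subsequence of length 7: refactor [2,1] → merge [3,2] → refactor [4,5] → merge [5,6] → merge [9,7] → ship [10,8] → ship [11,9]. dp[15][10] = 7 confirms this is the maximum.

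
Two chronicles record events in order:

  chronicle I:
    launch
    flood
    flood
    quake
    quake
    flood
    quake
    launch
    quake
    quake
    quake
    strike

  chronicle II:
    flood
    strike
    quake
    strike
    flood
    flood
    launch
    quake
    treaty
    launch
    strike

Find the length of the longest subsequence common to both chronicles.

One common subsequence of length 6: flood [2,1] → flood [3,5] → flood [6,6] → quake [7,8] → launch [8,10] → strike [12,11], and the DP table's final entry dp[12][11] is also 6, so no common subsequence is longer.

6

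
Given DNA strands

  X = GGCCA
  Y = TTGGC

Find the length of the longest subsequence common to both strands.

One common subsequence of length 3: G [1,3] → G [2,4] → C [4,5], and the DP table's final entry dp[5][5] is also 3, so no common subsequence is longer.

3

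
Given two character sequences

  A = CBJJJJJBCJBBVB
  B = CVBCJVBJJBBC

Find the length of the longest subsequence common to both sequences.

Taking C (A #1, B #1) → B (A #2, B #3) → J (A #3, B #5) → J (A #4, B #8) → J (A #5, B #9) → B (A #8, B #11) → C (A #9, B #12) gives a common subsequence of length 7. The LCS DP gives dp[14][12] = 7, so this is optimal.

7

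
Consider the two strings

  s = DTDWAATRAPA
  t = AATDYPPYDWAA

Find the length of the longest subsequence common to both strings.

Let dp[i][j] be the LCS length of the first i characters of s and the first j characters of t. dp[i][j] = dp[i-1][j-1]+1 when the i-th and j-th characters match, else max(dp[i-1][j], dp[i][j-1]).
    ·  A  A  T  D  Y  P  P  Y  D  W  A  A
 ·  0  0  0  0  0  0  0  0  0  0  0  0  0
 D  0  0  0  0  1  1  1  1  1  1  1  1  1
 T  0  0  0  1  1  1  1  1  1  1  1  1  1
 D  0  0  0  1  2  2  2  2  2  2  2  2  2
 W  0  0  0  1  2  2  2  2  2  2  3  3  3
 A  0  1  1  1  2  2  2  2  2  2  3  4  4
 A  0  1  2  2  2  2  2  2  2  2  3  4  5
 T  0  1  2  3  3  3  3  3  3  3  3  4  5
 R  0  1  2  3  3  3  3  3  3  3  3  4  5
 A  0  1  2  3  3  3  3  3  3  3  3  4  5
 P  0  1  2  3  3  3  4  4  4  4  4  4  5
 A  0  1  2  3  3  3  4  4  4  4  4  5  5
dp[11][12] = 5. One LCS (by backtracking along matches): DDWAA.

5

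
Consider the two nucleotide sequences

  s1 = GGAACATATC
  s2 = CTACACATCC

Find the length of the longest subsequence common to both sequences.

6

Let dp[i][j] be the LCS length of the first i bases of s1 and the first j bases of s2. dp[i][j] = dp[i-1][j-1]+1 when the i-th and j-th bases match, else max(dp[i-1][j], dp[i][j-1]).
    ·  C  T  A  C  A  C  A  T  C  C
 ·  0  0  0  0  0  0  0  0  0  0  0
 G  0  0  0  0  0  0  0  0  0  0  0
 G  0  0  0  0  0  0  0  0  0  0  0
 A  0  0  0  1  1  1  1  1  1  1  1
 A  0  0  0  1  1  2  2  2  2  2  2
 C  0  1  1  1  2  2  3  3  3  3  3
 A  0  1  1  2  2  3  3  4  4  4  4
 T  0  1  2  2  2  3  3  4  5  5  5
 A  0  1  2  3  3  3  3  4  5  5  5
 T  0  1  2  3  3  3  3  4  5  5  5
 C  0  1  2  3  4  4  4  4  5  6  6
dp[10][10] = 6. One LCS (by backtracking along matches): AACATC.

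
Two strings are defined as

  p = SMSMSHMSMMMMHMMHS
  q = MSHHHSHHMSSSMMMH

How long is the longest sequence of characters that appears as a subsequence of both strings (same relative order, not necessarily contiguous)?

One common subsequence of length 10: M at p[2]=q[1], S at p[3]=q[2], S at p[5]=q[6], H at p[6]=q[8], M at p[7]=q[9], S at p[8]=q[12], M at p[12]=q[13], M at p[14]=q[14], M at p[15]=q[15], H at p[16]=q[16]. The LCS DP gives dp[17][16] = 10, so this is optimal.

10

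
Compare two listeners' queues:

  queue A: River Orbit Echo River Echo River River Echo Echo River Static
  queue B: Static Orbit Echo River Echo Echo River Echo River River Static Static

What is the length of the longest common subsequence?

One common subsequence of length 8: Orbit at queue A[2]=queue B[2] → Echo at queue A[3]=queue B[3] → River at queue A[4]=queue B[4] → Echo at queue A[5]=queue B[6] → River at queue A[6]=queue B[7] → River at queue A[7]=queue B[9] → River at queue A[10]=queue B[10] → Static at queue A[11]=queue B[12]. dp[11][12] = 8 confirms this is the maximum.

8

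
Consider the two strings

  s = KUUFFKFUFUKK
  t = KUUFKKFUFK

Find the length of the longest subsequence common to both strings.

Let dp[i][j] be the LCS length of the first i characters of s and the first j characters of t. dp[i][j] = dp[i-1][j-1]+1 when the i-th and j-th characters match, else max(dp[i-1][j], dp[i][j-1]).
    ·  K  U  U  F  K  K  F  U  F  K
 ·  0  0  0  0  0  0  0  0  0  0  0
 K  0  1  1  1  1  1  1  1  1  1  1
 U  0  1  2  2  2  2  2  2  2  2  2
 U  0  1  2  3  3  3  3  3  3  3  3
 F  0  1  2  3  4  4  4  4  4  4  4
 F  0  1  2  3  4  4  4  5  5  5  5
 K  0  1  2  3  4  5  5  5  5  5  6
 F  0  1  2  3  4  5  5  6  6  6  6
 U  0  1  2  3  4  5  5  6  7  7  7
 F  0  1  2  3  4  5  5  6  7  8  8
 U  0  1  2  3  4  5  5  6  7  8  8
 K  0  1  2  3  4  5  6  6  7  8  9
 K  0  1  2  3  4  5  6  6  7  8  9
dp[12][10] = 9. One LCS (by backtracking along matches): KUUFKFUFK.

9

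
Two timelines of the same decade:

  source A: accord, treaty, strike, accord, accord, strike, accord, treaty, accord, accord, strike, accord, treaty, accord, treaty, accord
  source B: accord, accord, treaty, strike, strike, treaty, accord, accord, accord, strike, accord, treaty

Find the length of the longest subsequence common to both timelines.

Taking accord (source A #1, source B #2), treaty (source A #2, source B #3), strike (source A #3, source B #4), strike (source A #6, source B #5), accord (source A #7, source B #7), accord (source A #9, source B #8), accord (source A #10, source B #9), strike (source A #11, source B #10), accord (source A #14, source B #11), treaty (source A #15, source B #12) gives a common subsequence of length 10. The LCS DP gives dp[16][12] = 10, so this is optimal.

10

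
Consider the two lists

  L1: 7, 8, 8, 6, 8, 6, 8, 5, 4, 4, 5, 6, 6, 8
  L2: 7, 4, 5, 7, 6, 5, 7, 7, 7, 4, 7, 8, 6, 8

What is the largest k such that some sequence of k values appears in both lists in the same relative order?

6

One common subsequence of length 6: 7 (L1 #1, L2 #4), then 6 (L1 #6, L2 #5), then 5 (L1 #8, L2 #6), then 4 (L1 #9, L2 #10), then 6 (L1 #13, L2 #13), then 8 (L1 #14, L2 #14), and the DP table's final entry dp[14][14] is also 6, so no common subsequence is longer.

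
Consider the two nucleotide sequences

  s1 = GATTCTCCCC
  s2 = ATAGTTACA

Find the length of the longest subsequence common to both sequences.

5

Pick A at s1[2]=s2[1] → T at s1[3]=s2[2] → T at s1[4]=s2[5] → T at s1[6]=s2[6] → C at s1[7]=s2[8]; all 5 bases appear in both, in order. Since dp[10][9] = 5, nothing longer is possible.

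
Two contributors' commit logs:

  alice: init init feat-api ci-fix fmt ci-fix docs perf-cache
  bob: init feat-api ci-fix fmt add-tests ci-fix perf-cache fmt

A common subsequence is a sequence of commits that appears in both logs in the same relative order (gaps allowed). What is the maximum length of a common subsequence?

6

Match init [2,1], then feat-api [3,2], then ci-fix [4,3], then fmt [5,4], then ci-fix [6,6], then perf-cache [8,7] — 6 commits in the same relative order in both. dp[8][8] = 6 confirms this is the maximum.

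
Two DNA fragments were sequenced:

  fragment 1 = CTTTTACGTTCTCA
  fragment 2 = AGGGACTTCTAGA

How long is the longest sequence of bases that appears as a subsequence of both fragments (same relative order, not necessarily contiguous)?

Pick C [1,6] → T [2,7] → T [3,8] → T [5,10] → A [6,11] → G [8,12] → A [14,13]; all 7 bases appear in both, in order. dp[14][13] = 7 confirms this is the maximum.

7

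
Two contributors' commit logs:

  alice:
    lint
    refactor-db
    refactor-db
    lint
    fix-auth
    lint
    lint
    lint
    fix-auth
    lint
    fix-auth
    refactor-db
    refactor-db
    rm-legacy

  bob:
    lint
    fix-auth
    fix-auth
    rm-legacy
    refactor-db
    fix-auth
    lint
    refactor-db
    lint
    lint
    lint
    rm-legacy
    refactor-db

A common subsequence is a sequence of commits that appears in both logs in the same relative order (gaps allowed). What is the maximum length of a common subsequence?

Taking lint at alice[1]=bob[1] → refactor-db at alice[3]=bob[5] → fix-auth at alice[5]=bob[6] → lint at alice[6]=bob[7] → lint at alice[7]=bob[9] → lint at alice[8]=bob[10] → lint at alice[10]=bob[11] → refactor-db at alice[13]=bob[13] gives a common subsequence of length 8, and the DP table's final entry dp[14][13] is also 8, so no common subsequence is longer.

8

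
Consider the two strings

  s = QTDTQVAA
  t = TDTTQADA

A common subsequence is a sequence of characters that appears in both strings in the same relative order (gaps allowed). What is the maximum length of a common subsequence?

Let dp[i][j] be the LCS length of the first i characters of s and the first j characters of t. dp[i][j] = dp[i-1][j-1]+1 when the i-th and j-th characters match, else max(dp[i-1][j], dp[i][j-1]).
    ·  T  D  T  T  Q  A  D  A
 ·  0  0  0  0  0  0  0  0  0
 Q  0  0  0  0  0  1  1  1  1
 T  0  1  1  1  1  1  1  1  1
 D  0  1  2  2  2  2  2  2  2
 T  0  1  2  3  3  3  3  3  3
 Q  0  1  2  3  3  4  4  4  4
 V  0  1  2  3  3  4  4  4  4
 A  0  1  2  3  3  4  5  5  5
 A  0  1  2  3  3  4  5  5  6
dp[8][8] = 6. One LCS (by backtracking along matches): TDTQAA.

6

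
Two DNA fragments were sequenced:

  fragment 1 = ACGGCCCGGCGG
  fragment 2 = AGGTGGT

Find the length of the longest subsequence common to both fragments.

Let dp[i][j] be the LCS length of the first i bases of fragment 1 and the first j bases of fragment 2. dp[i][j] = dp[i-1][j-1]+1 when the i-th and j-th bases match, else max(dp[i-1][j], dp[i][j-1]).
    ·  A  G  G  T  G  G  T
 ·  0  0  0  0  0  0  0  0
 A  0  1  1  1  1  1  1  1
 C  0  1  1  1  1  1  1  1
 G  0  1  2  2  2  2  2  2
 G  0  1  2  3  3  3  3  3
 C  0  1  2  3  3  3  3  3
 C  0  1  2  3  3  3  3  3
 C  0  1  2  3  3  3  3  3
 G  0  1  2  3  3  4  4  4
 G  0  1  2  3  3  4  5  5
 C  0  1  2  3  3  4  5  5
 G  0  1  2  3  3  4  5  5
 G  0  1  2  3  3  4  5  5
dp[12][7] = 5. One LCS (by backtracking along matches): AGGGG.

5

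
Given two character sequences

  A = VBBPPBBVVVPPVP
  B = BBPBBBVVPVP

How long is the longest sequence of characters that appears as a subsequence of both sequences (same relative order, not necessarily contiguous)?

10

Pick B [2,1], then B [3,2], then P [4,3], then B [6,5], then B [7,6], then V [9,7], then V [10,8], then P [12,9], then V [13,10], then P [14,11]; all 10 characters appear in both, in order, and the DP table's final entry dp[14][11] is also 10, so no common subsequence is longer.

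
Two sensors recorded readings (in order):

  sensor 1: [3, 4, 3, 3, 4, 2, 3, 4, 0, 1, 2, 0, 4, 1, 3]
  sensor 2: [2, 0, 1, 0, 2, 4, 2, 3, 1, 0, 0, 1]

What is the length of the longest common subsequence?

6

One common subsequence of length 6: 4 (sensor 1 #5, sensor 2 #6) → 2 (sensor 1 #6, sensor 2 #7) → 3 (sensor 1 #7, sensor 2 #8) → 0 (sensor 1 #9, sensor 2 #10) → 0 (sensor 1 #12, sensor 2 #11) → 1 (sensor 1 #14, sensor 2 #12), and the DP table's final entry dp[15][12] is also 6, so no common subsequence is longer.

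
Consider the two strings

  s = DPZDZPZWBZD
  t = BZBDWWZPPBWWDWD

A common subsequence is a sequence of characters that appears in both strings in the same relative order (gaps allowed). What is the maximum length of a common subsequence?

6

One common subsequence of length 6: Z at s[3]=t[2]; then D at s[4]=t[4]; then Z at s[5]=t[7]; then P at s[6]=t[9]; then W at s[8]=t[14]; then D at s[11]=t[15]. dp[11][15] = 6 confirms this is the maximum.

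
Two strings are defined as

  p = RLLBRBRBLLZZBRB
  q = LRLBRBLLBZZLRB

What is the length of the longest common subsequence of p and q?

11

Taking R (p #1, q #2) → L (p #3, q #3) → B (p #6, q #4) → R (p #7, q #5) → B (p #8, q #6) → L (p #9, q #7) → L (p #10, q #8) → Z (p #11, q #10) → Z (p #12, q #11) → R (p #14, q #13) → B (p #15, q #14) gives a common subsequence of length 11. dp[15][14] = 11 confirms this is the maximum.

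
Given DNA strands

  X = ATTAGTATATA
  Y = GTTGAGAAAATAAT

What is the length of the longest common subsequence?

One common subsequence of length 8: T (X #2, Y #2), T (X #3, Y #3), A (X #4, Y #5), G (X #5, Y #6), T (X #6, Y #11), A (X #7, Y #12), A (X #9, Y #13), T (X #10, Y #14). dp[11][14] = 8 confirms this is the maximum.

8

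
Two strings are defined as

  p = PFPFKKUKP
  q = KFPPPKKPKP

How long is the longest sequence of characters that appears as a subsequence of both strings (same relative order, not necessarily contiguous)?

Let dp[i][j] be the LCS length of the first i characters of p and the first j characters of q. dp[i][j] = dp[i-1][j-1]+1 when the i-th and j-th characters match, else max(dp[i-1][j], dp[i][j-1]).
    ·  K  F  P  P  P  K  K  P  K  P
 ·  0  0  0  0  0  0  0  0  0  0  0
 P  0  0  0  1  1  1  1  1  1  1  1
 F  0  0  1  1  1  1  1  1  1  1  1
 P  0  0  1  2  2  2  2  2  2  2  2
 F  0  0  1  2  2  2  2  2  2  2  2
 K  0  1  1  2  2  2  3  3  3  3  3
 K  0  1  1  2  2  2  3  4  4  4  4
 U  0  1  1  2  2  2  3  4  4  4  4
 K  0  1  1  2  2  2  3  4  4  5  5
 P  0  1  1  2  3  3  3  4  5  5  6
dp[9][10] = 6. One LCS (by backtracking along matches): PPKKKP.

6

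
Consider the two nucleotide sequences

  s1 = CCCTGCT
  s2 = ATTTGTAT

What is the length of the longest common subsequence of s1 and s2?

3

Taking T at s1[4]=s2[4], G at s1[5]=s2[5], T at s1[7]=s2[8] gives a common subsequence of length 3, and the DP table's final entry dp[7][8] is also 3, so no common subsequence is longer.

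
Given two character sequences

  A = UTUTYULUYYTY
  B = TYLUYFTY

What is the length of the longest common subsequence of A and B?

7

Let dp[i][j] be the LCS length of the first i characters of A and the first j characters of B. dp[i][j] = dp[i-1][j-1]+1 when the i-th and j-th characters match, else max(dp[i-1][j], dp[i][j-1]).
    ·  T  Y  L  U  Y  F  T  Y
 ·  0  0  0  0  0  0  0  0  0
 U  0  0  0  0  1  1  1  1  1
 T  0  1  1  1  1  1  1  2  2
 U  0  1  1  1  2  2  2  2  2
 T  0  1  1  1  2  2  2  3  3
 Y  0  1  2  2  2  3  3  3  4
 U  0  1  2  2  3  3  3  3  4
 L  0  1  2  3  3  3  3  3  4
 U  0  1  2  3  4  4  4  4  4
 Y  0  1  2  3  4  5  5  5  5
 Y  0  1  2  3  4  5  5  5  6
 T  0  1  2  3  4  5  5  6  6
 Y  0  1  2  3  4  5  5  6  7
dp[12][8] = 7. One LCS (by backtracking along matches): TYLUYTY.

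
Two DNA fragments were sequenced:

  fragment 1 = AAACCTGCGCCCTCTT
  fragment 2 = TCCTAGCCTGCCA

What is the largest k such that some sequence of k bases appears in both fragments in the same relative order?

Match C at fragment 1[4]=fragment 2[2], then C at fragment 1[5]=fragment 2[3], then T at fragment 1[6]=fragment 2[4], then G at fragment 1[7]=fragment 2[6], then C at fragment 1[8]=fragment 2[8], then G at fragment 1[9]=fragment 2[10], then C at fragment 1[10]=fragment 2[11], then C at fragment 1[11]=fragment 2[12] — 8 bases in the same relative order in both, and the DP table's final entry dp[16][13] is also 8, so no common subsequence is longer.

8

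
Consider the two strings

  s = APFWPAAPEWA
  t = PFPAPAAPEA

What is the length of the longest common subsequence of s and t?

8

Taking P [2,1], then F [3,2], then P [5,5], then A [6,6], then A [7,7], then P [8,8], then E [9,9], then A [11,10] gives a common subsequence of length 8. The LCS DP gives dp[11][10] = 8, so this is optimal.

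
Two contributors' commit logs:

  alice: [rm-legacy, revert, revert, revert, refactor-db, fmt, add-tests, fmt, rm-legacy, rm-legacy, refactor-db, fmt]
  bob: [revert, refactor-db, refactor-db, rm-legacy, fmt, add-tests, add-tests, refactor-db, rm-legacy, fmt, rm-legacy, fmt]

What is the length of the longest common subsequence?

7

Taking revert [2,1]; then refactor-db [5,3]; then fmt [6,5]; then add-tests [7,7]; then fmt [8,10]; then rm-legacy [10,11]; then fmt [12,12] gives a common subsequence of length 7. Since dp[12][12] = 7, nothing longer is possible.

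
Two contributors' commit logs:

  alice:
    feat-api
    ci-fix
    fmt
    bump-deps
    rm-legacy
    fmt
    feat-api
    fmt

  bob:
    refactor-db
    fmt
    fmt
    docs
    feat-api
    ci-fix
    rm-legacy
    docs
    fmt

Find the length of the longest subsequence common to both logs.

4

One common subsequence of length 4: feat-api (alice #1, bob #5) → ci-fix (alice #2, bob #6) → rm-legacy (alice #5, bob #7) → fmt (alice #8, bob #9). The LCS DP gives dp[8][9] = 4, so this is optimal.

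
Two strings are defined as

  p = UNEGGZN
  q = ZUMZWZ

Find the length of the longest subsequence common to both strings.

Let dp[i][j] be the LCS length of the first i characters of p and the first j characters of q. dp[i][j] = dp[i-1][j-1]+1 when the i-th and j-th characters match, else max(dp[i-1][j], dp[i][j-1]).
    ·  Z  U  M  Z  W  Z
 ·  0  0  0  0  0  0  0
 U  0  0  1  1  1  1  1
 N  0  0  1  1  1  1  1
 E  0  0  1  1  1  1  1
 G  0  0  1  1  1  1  1
 G  0  0  1  1  1  1  1
 Z  0  1  1  1  2  2  2
 N  0  1  1  1  2  2  2
dp[7][6] = 2. One LCS (by backtracking along matches): UZ.

2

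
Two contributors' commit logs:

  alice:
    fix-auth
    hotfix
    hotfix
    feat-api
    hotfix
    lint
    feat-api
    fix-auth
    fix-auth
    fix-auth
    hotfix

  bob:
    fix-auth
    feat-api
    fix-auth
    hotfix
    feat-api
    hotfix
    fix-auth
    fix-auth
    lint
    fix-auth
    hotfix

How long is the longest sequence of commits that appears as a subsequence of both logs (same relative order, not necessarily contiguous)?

Taking fix-auth (alice #1, bob #3); then hotfix (alice #3, bob #4); then feat-api (alice #4, bob #5); then hotfix (alice #5, bob #6); then fix-auth (alice #8, bob #7); then fix-auth (alice #9, bob #8); then fix-auth (alice #10, bob #10); then hotfix (alice #11, bob #11) gives a common subsequence of length 8, and the DP table's final entry dp[11][11] is also 8, so no common subsequence is longer.

8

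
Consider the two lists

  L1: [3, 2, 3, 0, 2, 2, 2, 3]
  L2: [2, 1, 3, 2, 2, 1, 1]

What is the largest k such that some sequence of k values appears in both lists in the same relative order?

4

Let dp[i][j] be the LCS length of the first i values of L1 and the first j values of L2. dp[i][j] = dp[i-1][j-1]+1 when the i-th and j-th values match, else max(dp[i-1][j], dp[i][j-1]).
    ·  2  1  3  2  2  1  1
 ·  0  0  0  0  0  0  0  0
 3  0  0  0  1  1  1  1  1
 2  0  1  1  1  2  2  2  2
 3  0  1  1  2  2  2  2  2
 0  0  1  1  2  2  2  2  2
 2  0  1  1  2  3  3  3  3
 2  0  1  1  2  3  4  4  4
 2  0  1  1  2  3  4  4  4
 3  0  1  1  2  3  4  4  4
dp[8][7] = 4. One LCS (by backtracking along matches): 2, 3, 2, 2.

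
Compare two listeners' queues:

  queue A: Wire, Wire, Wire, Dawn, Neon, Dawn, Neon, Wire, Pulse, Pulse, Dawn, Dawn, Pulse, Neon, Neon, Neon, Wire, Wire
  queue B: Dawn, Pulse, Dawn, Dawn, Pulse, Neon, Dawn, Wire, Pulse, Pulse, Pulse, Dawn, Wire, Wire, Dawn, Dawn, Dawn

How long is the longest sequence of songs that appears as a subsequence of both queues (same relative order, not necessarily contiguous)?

9

Taking Dawn at queue A[4]=queue B[4], Neon at queue A[5]=queue B[6], Dawn at queue A[6]=queue B[7], Wire at queue A[8]=queue B[8], Pulse at queue A[9]=queue B[10], Pulse at queue A[10]=queue B[11], Dawn at queue A[12]=queue B[12], Wire at queue A[17]=queue B[13], Wire at queue A[18]=queue B[14] gives a common subsequence of length 9. dp[18][17] = 9 confirms this is the maximum.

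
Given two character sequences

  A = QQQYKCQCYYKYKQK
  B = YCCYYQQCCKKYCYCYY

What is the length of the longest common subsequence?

7

One common subsequence of length 7: Q [1,6], Q [2,7], Y [4,12], C [6,13], C [8,15], Y [10,16], Y [12,17]. The LCS DP gives dp[15][17] = 7, so this is optimal.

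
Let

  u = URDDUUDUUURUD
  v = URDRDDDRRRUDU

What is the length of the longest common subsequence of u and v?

Taking U (u #1, v #1) → R (u #2, v #4) → D (u #3, v #5) → D (u #4, v #6) → D (u #7, v #7) → R (u #11, v #10) → U (u #12, v #11) → D (u #13, v #12) gives a common subsequence of length 8. The LCS DP gives dp[13][13] = 8, so this is optimal.

8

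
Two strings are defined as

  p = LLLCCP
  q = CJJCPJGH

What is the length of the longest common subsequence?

3

Let dp[i][j] be the LCS length of the first i characters of p and the first j characters of q. dp[i][j] = dp[i-1][j-1]+1 when the i-th and j-th characters match, else max(dp[i-1][j], dp[i][j-1]).
    ·  C  J  J  C  P  J  G  H
 ·  0  0  0  0  0  0  0  0  0
 L  0  0  0  0  0  0  0  0  0
 L  0  0  0  0  0  0  0  0  0
 L  0  0  0  0  0  0  0  0  0
 C  0  1  1  1  1  1  1  1  1
 C  0  1  1  1  2  2  2  2  2
 P  0  1  1  1  2  3  3  3  3
dp[6][8] = 3. One LCS (by backtracking along matches): CCP.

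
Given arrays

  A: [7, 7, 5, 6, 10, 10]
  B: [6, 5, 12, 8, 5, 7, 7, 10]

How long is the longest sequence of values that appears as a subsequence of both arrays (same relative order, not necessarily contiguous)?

3

Let dp[i][j] be the LCS length of the first i values of A and the first j values of B. dp[i][j] = dp[i-1][j-1]+1 when the i-th and j-th values match, else max(dp[i-1][j], dp[i][j-1]).
    ·  6  5 12  8  5  7  7 10
 ·  0  0  0  0  0  0  0  0  0
 7  0  0  0  0  0  0  1  1  1
 7  0  0  0  0  0  0  1  2  2
 5  0  0  1  1  1  1  1  2  2
 6  0  1  1  1  1  1  1  2  2
10  0  1  1  1  1  1  1  2  3
10  0  1  1  1  1  1  1  2  3
dp[6][8] = 3. One LCS (by backtracking along matches): 7, 7, 10.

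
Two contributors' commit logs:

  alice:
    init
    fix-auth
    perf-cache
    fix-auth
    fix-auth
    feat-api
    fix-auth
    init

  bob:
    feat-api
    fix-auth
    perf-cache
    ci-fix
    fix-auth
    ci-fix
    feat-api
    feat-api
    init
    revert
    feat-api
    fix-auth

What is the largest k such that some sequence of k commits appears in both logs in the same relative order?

Match fix-auth [2,2], then perf-cache [3,3], then fix-auth [4,5], then feat-api [6,11], then fix-auth [7,12] — 5 commits in the same relative order in both, and the DP table's final entry dp[8][12] is also 5, so no common subsequence is longer.

5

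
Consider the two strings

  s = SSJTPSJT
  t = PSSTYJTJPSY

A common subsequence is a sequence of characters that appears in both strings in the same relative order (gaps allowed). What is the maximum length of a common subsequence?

6

Let dp[i][j] be the LCS length of the first i characters of s and the first j characters of t. dp[i][j] = dp[i-1][j-1]+1 when the i-th and j-th characters match, else max(dp[i-1][j], dp[i][j-1]).
    ·  P  S  S  T  Y  J  T  J  P  S  Y
 ·  0  0  0  0  0  0  0  0  0  0  0  0
 S  0  0  1  1  1  1  1  1  1  1  1  1
 S  0  0  1  2  2  2  2  2  2  2  2  2
 J  0  0  1  2  2  2  3  3  3  3  3  3
 T  0  0  1  2  3  3  3  4  4  4  4  4
 P  0  1  1  2  3  3  3  4  4  5  5  5
 S  0  1  2  2  3  3  3  4  4  5  6  6
 J  0  1  2  2  3  3  4  4  5  5  6  6
 T  0  1  2  2  3  3  4  5  5  5  6  6
dp[8][11] = 6. One LCS (by backtracking along matches): SSJTPS.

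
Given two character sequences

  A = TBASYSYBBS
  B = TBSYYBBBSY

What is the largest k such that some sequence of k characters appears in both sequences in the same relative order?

8

Pick T at A[1]=B[1], then B at A[2]=B[2], then S at A[4]=B[3], then Y at A[5]=B[4], then Y at A[7]=B[5], then B at A[8]=B[7], then B at A[9]=B[8], then S at A[10]=B[9]; all 8 characters appear in both, in order. Since dp[10][10] = 8, nothing longer is possible.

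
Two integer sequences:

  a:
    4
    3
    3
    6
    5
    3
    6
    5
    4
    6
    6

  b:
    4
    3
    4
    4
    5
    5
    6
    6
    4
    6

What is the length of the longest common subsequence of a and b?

Taking 4 (a #1, b #1) → 3 (a #2, b #2) → 6 (a #4, b #7) → 6 (a #7, b #8) → 4 (a #9, b #9) → 6 (a #11, b #10) gives a common subsequence of length 6. Since dp[11][10] = 6, nothing longer is possible.

6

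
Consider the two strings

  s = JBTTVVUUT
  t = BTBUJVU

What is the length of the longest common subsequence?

4

One common subsequence of length 4: B (s #2, t #1); then T (s #3, t #2); then V (s #6, t #6); then U (s #8, t #7). Since dp[9][7] = 4, nothing longer is possible.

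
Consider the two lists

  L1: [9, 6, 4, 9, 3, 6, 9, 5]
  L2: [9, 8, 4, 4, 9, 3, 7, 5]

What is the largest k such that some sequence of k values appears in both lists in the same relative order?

Let dp[i][j] be the LCS length of the first i values of L1 and the first j values of L2. dp[i][j] = dp[i-1][j-1]+1 when the i-th and j-th values match, else max(dp[i-1][j], dp[i][j-1]).
    ·  9  8  4  4  9  3  7  5
 ·  0  0  0  0  0  0  0  0  0
 9  0  1  1  1  1  1  1  1  1
 6  0  1  1  1  1  1  1  1  1
 4  0  1  1  2  2  2  2  2  2
 9  0  1  1  2  2  3  3  3  3
 3  0  1  1  2  2  3  4  4  4
 6  0  1  1  2  2  3  4  4  4
 9  0  1  1  2  2  3  4  4  4
 5  0  1  1  2  2  3  4  4  5
dp[8][8] = 5. One LCS (by backtracking along matches): 9, 4, 9, 3, 5.

5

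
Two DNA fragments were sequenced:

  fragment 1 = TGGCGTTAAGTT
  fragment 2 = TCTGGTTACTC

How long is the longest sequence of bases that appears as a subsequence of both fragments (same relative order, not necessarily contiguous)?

7

Let dp[i][j] be the LCS length of the first i bases of fragment 1 and the first j bases of fragment 2. dp[i][j] = dp[i-1][j-1]+1 when the i-th and j-th bases match, else max(dp[i-1][j], dp[i][j-1]).
    ·  T  C  T  G  G  T  T  A  C  T  C
 ·  0  0  0  0  0  0  0  0  0  0  0  0
 T  0  1  1  1  1  1  1  1  1  1  1  1
 G  0  1  1  1  2  2  2  2  2  2  2  2
 G  0  1  1  1  2  3  3  3  3  3  3  3
 C  0  1  2  2  2  3  3  3  3  4  4  4
 G  0  1  2  2  3  3  3  3  3  4  4  4
 T  0  1  2  3  3  3  4  4  4  4  5  5
 T  0  1  2  3  3  3  4  5  5  5  5  5
 A  0  1  2  3  3  3  4  5  6  6  6  6
 A  0  1  2  3  3  3  4  5  6  6  6  6
 G  0  1  2  3  4  4  4  5  6  6  6  6
 T  0  1  2  3  4  4  5  5  6  6  7  7
 T  0  1  2  3  4  4  5  6  6  6  7  7
dp[12][11] = 7. One LCS (by backtracking along matches): TGGTTAT.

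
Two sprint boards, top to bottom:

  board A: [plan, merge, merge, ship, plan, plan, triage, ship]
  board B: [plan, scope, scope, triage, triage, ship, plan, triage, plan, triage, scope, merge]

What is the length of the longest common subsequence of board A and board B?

One common subsequence of length 5: plan at board A[1]=board B[1], ship at board A[4]=board B[6], plan at board A[5]=board B[7], plan at board A[6]=board B[9], triage at board A[7]=board B[10]. Since dp[8][12] = 5, nothing longer is possible.

5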